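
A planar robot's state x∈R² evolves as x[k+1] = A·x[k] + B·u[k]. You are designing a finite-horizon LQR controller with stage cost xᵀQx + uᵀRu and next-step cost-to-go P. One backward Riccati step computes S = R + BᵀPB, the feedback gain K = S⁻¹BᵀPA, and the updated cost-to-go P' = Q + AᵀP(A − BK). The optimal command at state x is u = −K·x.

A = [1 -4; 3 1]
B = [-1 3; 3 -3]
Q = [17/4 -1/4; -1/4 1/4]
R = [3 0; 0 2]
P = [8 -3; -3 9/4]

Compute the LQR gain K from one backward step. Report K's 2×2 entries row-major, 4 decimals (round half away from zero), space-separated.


BᵀP = [-17.0000 9.7500; 33.0000 -15.7500]
S = R + BᵀPB = [3 0; 0 2] + [46.2500 -80.2500; -80.2500 146.2500] = [49.2500 -80.2500; -80.2500 148.2500]
BᵀPA = [12.2500 77.7500; -14.2500 -147.7500]
K = S⁻¹·BᵀPA = [0.7808 -0.3837; 0.3266 -1.2044]
A−BK = [0.8012 -0.7707; 1.6372 -1.4618]
AᵀP(A−BK) = [5.3382 -4.7112; -4.7112 6.1428]
P' = Q + AᵀP(A−BK) = [9.5882 -4.9612; -4.9612 6.3928]
tr(P') = 15.9810

0.7808 -0.3837 0.3266 -1.2044


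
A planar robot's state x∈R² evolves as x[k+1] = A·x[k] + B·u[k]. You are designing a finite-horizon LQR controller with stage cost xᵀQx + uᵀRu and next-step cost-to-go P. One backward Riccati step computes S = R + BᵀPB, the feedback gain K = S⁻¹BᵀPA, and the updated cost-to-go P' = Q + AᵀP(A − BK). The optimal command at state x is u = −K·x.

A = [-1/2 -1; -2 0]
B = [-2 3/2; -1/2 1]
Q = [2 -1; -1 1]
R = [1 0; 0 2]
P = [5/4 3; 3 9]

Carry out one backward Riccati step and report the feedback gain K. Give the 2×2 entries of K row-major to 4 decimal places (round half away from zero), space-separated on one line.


BᵀP = [-4.0000 -10.5000; 4.8750 13.5000]
S = R + BᵀPB = [1 0; 0 2] + [13.2500 -16.5000; -16.5000 20.8125] = [14.2500 -16.5000; -16.5000 22.8125]
BᵀPA = [23.0000 4.0000; -29.4375 -4.8750]
K = S⁻¹·BᵀPA = [0.7377 0.2047; -0.7569 -0.0657]
A−BK = [2.1106 -0.4922; -0.8743 0.1680]
AᵀP(A−BK) = [3.0660 -0.0154; -0.0154 0.1112]
P' = Q + AᵀP(A−BK) = [5.0660 -1.0154; -1.0154 1.1112]
tr(P') = 6.1772

0.7377 0.2047 -0.7569 -0.0657


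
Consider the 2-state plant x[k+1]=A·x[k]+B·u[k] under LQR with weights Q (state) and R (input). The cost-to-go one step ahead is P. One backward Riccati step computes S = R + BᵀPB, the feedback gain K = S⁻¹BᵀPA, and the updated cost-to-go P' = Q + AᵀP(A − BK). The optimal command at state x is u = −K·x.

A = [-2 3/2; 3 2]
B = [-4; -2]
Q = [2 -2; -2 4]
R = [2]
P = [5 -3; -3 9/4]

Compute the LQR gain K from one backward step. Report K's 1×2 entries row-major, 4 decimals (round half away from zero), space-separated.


1.1744 -0.1395

BᵀP = [-14.0000 7.5000]
S = R + BᵀPB = [2] + [41.0000] = [43.0000]
BᵀPA = [50.5000 -6.0000]
K = S⁻¹·BᵀPA = [1.1744 -0.1395]
A−BK = [2.6977 0.9419; 5.3488 1.7209]
AᵀP(A−BK) = [16.9419 4.0465; 4.0465 1.4128]
P' = Q + AᵀP(A−BK) = [18.9419 2.0465; 2.0465 5.4128]
tr(P') = 24.3547


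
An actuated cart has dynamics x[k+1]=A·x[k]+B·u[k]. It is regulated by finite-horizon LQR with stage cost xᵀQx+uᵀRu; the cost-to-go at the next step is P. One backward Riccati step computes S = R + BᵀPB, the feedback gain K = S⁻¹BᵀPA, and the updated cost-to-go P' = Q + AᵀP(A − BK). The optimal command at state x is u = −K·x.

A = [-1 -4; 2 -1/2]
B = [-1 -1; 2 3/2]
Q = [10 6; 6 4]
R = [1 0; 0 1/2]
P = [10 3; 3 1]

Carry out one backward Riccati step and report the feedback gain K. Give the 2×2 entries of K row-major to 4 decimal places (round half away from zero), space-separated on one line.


0.2500 1.0000 0.5000 5.4000

BᵀP = [-4.0000 -1.0000; -5.5000 -1.5000]
S = R + BᵀPB = [1 0; 0 1/2] + [2.0000 2.5000; 2.5000 3.2500] = [3.0000 2.5000; 2.5000 3.7500]
BᵀPA = [2.0000 16.5000; 2.5000 22.7500]
K = S⁻¹·BᵀPA = [0.2500 1.0000; 0.5000 5.4000]
A−BK = [-0.2500 2.4000; 0.7500 -10.6000]
AᵀP(A−BK) = [0.2500 1.0000; 1.0000 32.9000]
P' = Q + AᵀP(A−BK) = [10.2500 7.0000; 7.0000 36.9000]
tr(P') = 47.1500


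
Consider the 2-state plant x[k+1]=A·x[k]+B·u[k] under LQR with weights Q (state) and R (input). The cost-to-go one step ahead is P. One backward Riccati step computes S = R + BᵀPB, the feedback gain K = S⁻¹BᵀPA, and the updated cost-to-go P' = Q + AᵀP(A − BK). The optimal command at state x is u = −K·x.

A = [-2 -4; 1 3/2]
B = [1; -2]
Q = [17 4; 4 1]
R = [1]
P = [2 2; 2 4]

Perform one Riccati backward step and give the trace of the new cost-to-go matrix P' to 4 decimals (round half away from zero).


38.5455

BᵀP = [-2.0000 -6.0000]
S = R + BᵀPB = [1] + [10.0000] = [11.0000]
BᵀPA = [-2.0000 -1.0000]
K = S⁻¹·BᵀPA = [-0.1818 -0.0909]
A−BK = [-1.8182 -3.9091; 0.6364 1.3182]
AᵀP(A−BK) = [3.6364 7.8182; 7.8182 16.9091]
P' = Q + AᵀP(A−BK) = [20.6364 11.8182; 11.8182 17.9091]
tr(P') = 38.5455


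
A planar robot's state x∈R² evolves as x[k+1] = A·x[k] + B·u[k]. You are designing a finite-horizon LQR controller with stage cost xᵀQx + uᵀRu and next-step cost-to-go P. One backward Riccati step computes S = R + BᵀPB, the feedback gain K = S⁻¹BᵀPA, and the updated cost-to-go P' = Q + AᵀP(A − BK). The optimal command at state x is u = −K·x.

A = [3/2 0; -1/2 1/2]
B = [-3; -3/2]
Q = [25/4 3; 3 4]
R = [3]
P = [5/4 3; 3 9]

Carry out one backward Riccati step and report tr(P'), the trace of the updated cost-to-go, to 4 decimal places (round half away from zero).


BᵀP = [-8.2500 -22.5000]
S = R + BᵀPB = [3] + [58.5000] = [61.5000]
BᵀPA = [-1.1250 -11.2500]
K = S⁻¹·BᵀPA = [-0.0183 -0.1829]
A−BK = [1.4451 -0.5488; -0.5274 0.2256]
AᵀP(A−BK) = [0.5419 -0.2058; -0.2058 0.1921]
P' = Q + AᵀP(A−BK) = [6.7919 2.7942; 2.7942 4.1921]
tr(P') = 10.9840

10.9840


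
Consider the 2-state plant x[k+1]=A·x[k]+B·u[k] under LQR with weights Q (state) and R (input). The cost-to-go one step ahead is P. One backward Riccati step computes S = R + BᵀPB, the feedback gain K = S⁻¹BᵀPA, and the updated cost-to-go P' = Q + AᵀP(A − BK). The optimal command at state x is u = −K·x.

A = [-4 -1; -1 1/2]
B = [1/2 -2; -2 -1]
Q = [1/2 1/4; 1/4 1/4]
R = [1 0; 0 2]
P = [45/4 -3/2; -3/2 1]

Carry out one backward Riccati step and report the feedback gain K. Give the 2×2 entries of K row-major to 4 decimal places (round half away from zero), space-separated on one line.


BᵀP = [8.6250 -2.7500; -21.0000 2.0000]
S = R + BᵀPB = [1 0; 0 2] + [9.8125 -14.5000; -14.5000 40.0000] = [10.8125 -14.5000; -14.5000 42.0000]
BᵀPA = [-31.7500 -10.0000; 82.0000 22.0000]
K = S⁻¹·BᵀPA = [-0.5925 -0.4141; 1.7478 0.3808]
A−BK = [-0.2081 -0.0313; -0.4372 0.0525]
AᵀP(A−BK) = [6.8662 1.6228; 1.6228 0.4803]
P' = Q + AᵀP(A−BK) = [7.3662 1.8728; 1.8728 0.7303]
tr(P') = 8.0965

-0.5925 -0.4141 1.7478 0.3808


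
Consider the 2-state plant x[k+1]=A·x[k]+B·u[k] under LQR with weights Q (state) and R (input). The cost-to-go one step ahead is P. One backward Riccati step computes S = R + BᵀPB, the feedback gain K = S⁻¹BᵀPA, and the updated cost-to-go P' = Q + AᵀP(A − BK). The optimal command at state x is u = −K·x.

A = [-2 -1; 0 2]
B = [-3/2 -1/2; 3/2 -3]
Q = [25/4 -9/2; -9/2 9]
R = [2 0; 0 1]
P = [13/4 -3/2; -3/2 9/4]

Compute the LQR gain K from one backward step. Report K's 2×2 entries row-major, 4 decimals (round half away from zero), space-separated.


BᵀP = [-7.1250 5.6250; 2.8750 -6.0000]
S = R + BᵀPB = [2 0; 0 1] + [19.1250 -13.3125; -13.3125 16.5625] = [21.1250 -13.3125; -13.3125 17.5625]
BᵀPA = [14.2500 18.3750; -5.7500 -14.8750]
K = S⁻¹·BᵀPA = [0.8965 0.6434; 0.3521 -0.3592]
A−BK = [-0.4793 -0.2145; -0.2883 -0.0429]
AᵀP(A−BK) = [2.2502 1.2654; 1.2654 1.0831]
P' = Q + AᵀP(A−BK) = [8.5002 -3.2346; -3.2346 10.0831]
tr(P') = 18.5833

0.8965 0.6434 0.3521 -0.3592


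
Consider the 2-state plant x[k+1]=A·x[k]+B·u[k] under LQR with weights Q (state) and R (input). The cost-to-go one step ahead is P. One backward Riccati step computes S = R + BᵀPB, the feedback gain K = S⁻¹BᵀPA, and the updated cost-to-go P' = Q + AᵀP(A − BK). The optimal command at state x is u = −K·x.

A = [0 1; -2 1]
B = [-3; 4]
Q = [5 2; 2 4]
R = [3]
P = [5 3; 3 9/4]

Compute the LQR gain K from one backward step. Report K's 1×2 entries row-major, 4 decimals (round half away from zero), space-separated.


0.0000 -0.2500

BᵀP = [-3.0000 0.0000]
S = R + BᵀPB = [3] + [9.0000] = [12.0000]
BᵀPA = [0.0000 -3.0000]
K = S⁻¹·BᵀPA = [0.0000 -0.2500]
A−BK = [0.0000 0.2500; -2.0000 2.0000]
AᵀP(A−BK) = [9.0000 -10.5000; -10.5000 12.5000]
P' = Q + AᵀP(A−BK) = [14.0000 -8.5000; -8.5000 16.5000]
tr(P') = 30.5000


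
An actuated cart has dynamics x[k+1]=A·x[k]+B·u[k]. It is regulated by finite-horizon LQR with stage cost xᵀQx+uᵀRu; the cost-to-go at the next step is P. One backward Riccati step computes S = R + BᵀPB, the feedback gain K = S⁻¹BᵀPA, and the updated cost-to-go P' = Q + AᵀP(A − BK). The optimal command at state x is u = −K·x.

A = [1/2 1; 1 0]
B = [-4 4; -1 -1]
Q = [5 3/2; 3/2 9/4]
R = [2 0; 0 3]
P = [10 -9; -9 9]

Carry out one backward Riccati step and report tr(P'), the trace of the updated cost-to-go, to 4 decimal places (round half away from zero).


7.8517

BᵀP = [-31.0000 27.0000; 49.0000 -45.0000]
S = R + BᵀPB = [2 0; 0 3] + [97.0000 -151.0000; -151.0000 241.0000] = [99.0000 -151.0000; -151.0000 244.0000]
BᵀPA = [11.5000 -31.0000; -20.5000 49.0000]
K = S⁻¹·BᵀPA = [-0.2137 -0.1218; -0.2162 0.1255]
A−BK = [0.5103 0.0111; 0.5701 0.0037]
AᵀP(A−BK) = [0.5242 -0.0277; -0.0277 0.0775]
P' = Q + AᵀP(A−BK) = [5.5242 1.4723; 1.4723 2.3275]
tr(P') = 7.8517


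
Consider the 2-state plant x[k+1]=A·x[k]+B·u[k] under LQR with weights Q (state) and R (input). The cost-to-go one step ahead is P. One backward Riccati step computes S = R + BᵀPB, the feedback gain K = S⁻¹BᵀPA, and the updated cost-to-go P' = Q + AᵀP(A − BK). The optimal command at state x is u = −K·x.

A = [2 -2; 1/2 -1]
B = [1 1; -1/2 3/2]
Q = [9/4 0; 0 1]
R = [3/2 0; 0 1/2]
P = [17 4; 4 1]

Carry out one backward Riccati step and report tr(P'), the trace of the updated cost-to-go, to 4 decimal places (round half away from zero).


BᵀP = [15.0000 3.5000; 23.0000 5.5000]
S = R + BᵀPB = [3/2 0; 0 1/2] + [13.2500 20.2500; 20.2500 31.2500] = [14.7500 20.2500; 20.2500 31.7500]
BᵀPA = [31.7500 -33.5000; 48.7500 -51.5000]
K = S⁻¹·BᵀPA = [0.3584 -0.3562; 1.3069 -1.3948]
A−BK = [0.3348 -0.2489; -1.2811 0.9142]
AᵀP(A−BK) = [1.1620 -1.1910; -1.1910 1.2318]
P' = Q + AᵀP(A−BK) = [3.4120 -1.1910; -1.1910 2.2318]
tr(P') = 5.6438

5.6438


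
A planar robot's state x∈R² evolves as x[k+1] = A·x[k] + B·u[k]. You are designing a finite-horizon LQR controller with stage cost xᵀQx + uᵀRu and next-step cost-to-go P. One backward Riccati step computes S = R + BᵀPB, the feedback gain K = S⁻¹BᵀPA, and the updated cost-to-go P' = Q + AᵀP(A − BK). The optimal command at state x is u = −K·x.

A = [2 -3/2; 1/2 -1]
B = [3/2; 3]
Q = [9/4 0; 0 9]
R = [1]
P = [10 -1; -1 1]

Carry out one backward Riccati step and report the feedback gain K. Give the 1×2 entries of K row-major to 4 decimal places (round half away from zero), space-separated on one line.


1.0532 -0.8298

BᵀP = [12.0000 1.5000]
S = R + BᵀPB = [1] + [22.5000] = [23.5000]
BᵀPA = [24.7500 -19.5000]
K = S⁻¹·BᵀPA = [1.0532 -0.8298]
A−BK = [0.4202 -0.2553; -2.6596 1.4894]
AᵀP(A−BK) = [12.1835 -7.2128; -7.2128 4.3191]
P' = Q + AᵀP(A−BK) = [14.4335 -7.2128; -7.2128 13.3191]
tr(P') = 27.7527


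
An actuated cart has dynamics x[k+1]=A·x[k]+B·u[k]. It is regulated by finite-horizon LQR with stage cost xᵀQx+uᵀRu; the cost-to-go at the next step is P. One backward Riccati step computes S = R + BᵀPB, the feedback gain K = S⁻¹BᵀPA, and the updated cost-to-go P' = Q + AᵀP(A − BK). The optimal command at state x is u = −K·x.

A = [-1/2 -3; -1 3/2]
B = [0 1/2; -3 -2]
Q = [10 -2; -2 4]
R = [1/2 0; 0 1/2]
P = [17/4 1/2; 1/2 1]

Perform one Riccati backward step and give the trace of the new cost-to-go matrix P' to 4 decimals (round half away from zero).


BᵀP = [-1.5000 -3.0000; 1.1250 -1.7500]
S = R + BᵀPB = [1/2 0; 0 1/2] + [9.0000 5.2500; 5.2500 4.0625] = [9.5000 5.2500; 5.2500 4.5625]
BᵀPA = [3.7500 0.0000; 1.1875 -6.0000]
K = S⁻¹·BᵀPA = [0.6891 1.9960; -0.5327 -3.6119]
A−BK = [-0.2337 -1.1941; 0.0020 0.2644]
AᵀP(A−BK) = [0.6109 2.8040; 2.8040 14.3287]
P' = Q + AᵀP(A−BK) = [10.6109 0.8040; 0.8040 18.3287]
tr(P') = 28.9396

28.9396


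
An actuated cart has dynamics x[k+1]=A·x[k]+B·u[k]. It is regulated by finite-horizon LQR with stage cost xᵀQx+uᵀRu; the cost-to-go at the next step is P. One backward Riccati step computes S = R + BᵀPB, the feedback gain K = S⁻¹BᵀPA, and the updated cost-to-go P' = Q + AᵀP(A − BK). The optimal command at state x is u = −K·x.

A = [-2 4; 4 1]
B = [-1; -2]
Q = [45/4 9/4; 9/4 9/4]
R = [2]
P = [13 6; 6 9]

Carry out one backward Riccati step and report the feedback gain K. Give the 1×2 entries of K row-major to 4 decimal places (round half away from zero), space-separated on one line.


BᵀP = [-25.0000 -24.0000]
S = R + BᵀPB = [2] + [73.0000] = [75.0000]
BᵀPA = [-46.0000 -124.0000]
K = S⁻¹·BᵀPA = [-0.6133 -1.6533]
A−BK = [-2.6133 2.3467; 2.7733 -2.3067]
AᵀP(A−BK) = [71.7867 -60.0533; -60.0533 59.9867]
P' = Q + AᵀP(A−BK) = [83.0367 -57.8033; -57.8033 62.2367]
tr(P') = 145.2733

-0.6133 -1.6533


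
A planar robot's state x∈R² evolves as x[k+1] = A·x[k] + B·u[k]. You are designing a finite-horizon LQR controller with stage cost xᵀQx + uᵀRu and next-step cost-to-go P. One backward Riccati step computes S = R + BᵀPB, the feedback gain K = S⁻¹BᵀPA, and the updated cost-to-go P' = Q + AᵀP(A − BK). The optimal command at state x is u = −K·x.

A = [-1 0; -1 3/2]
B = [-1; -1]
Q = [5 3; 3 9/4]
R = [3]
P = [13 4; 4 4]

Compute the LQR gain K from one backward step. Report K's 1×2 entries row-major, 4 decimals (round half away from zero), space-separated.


BᵀP = [-17.0000 -8.0000]
S = R + BᵀPB = [3] + [25.0000] = [28.0000]
BᵀPA = [25.0000 -12.0000]
K = S⁻¹·BᵀPA = [0.8929 -0.4286]
A−BK = [-0.1071 -0.4286; -0.1071 1.0714]
AᵀP(A−BK) = [2.6786 -1.2857; -1.2857 3.8571]
P' = Q + AᵀP(A−BK) = [7.6786 1.7143; 1.7143 6.1071]
tr(P') = 13.7857

0.8929 -0.4286


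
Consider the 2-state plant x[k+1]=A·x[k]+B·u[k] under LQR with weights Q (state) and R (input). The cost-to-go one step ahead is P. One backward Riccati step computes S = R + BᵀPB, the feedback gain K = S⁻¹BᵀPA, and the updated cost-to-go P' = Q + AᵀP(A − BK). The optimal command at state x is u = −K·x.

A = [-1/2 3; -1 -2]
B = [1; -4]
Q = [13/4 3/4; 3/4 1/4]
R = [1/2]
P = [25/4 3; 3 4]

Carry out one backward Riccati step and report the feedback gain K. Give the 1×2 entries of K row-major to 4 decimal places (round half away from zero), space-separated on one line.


0.3396 0.1872

BᵀP = [-5.7500 -13.0000]
S = R + BᵀPB = [1/2] + [46.2500] = [46.7500]
BᵀPA = [15.8750 8.7500]
K = S⁻¹·BᵀPA = [0.3396 0.1872]
A−BK = [-0.8396 2.8128; 0.3583 -1.2513]
AᵀP(A−BK) = [3.1718 -10.3463; -10.3463 34.6123]
P' = Q + AᵀP(A−BK) = [6.4218 -9.5963; -9.5963 34.8623]
tr(P') = 41.2841


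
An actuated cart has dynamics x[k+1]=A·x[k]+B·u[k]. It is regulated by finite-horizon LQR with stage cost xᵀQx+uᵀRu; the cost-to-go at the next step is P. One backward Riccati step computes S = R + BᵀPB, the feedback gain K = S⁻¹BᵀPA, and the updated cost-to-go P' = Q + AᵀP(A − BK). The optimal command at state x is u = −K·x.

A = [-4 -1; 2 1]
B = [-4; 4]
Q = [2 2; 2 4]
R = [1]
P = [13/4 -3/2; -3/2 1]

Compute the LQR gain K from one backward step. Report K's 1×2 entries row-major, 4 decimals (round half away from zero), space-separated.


0.8205 0.2479

BᵀP = [-19.0000 10.0000]
S = R + BᵀPB = [1] + [116.0000] = [117.0000]
BᵀPA = [96.0000 29.0000]
K = S⁻¹·BᵀPA = [0.8205 0.2479]
A−BK = [-0.7179 -0.0085; -1.2821 0.0085]
AᵀP(A−BK) = [1.2308 0.2051; 0.2051 0.0620]
P' = Q + AᵀP(A−BK) = [3.2308 2.2051; 2.2051 4.0620]
tr(P') = 7.2927


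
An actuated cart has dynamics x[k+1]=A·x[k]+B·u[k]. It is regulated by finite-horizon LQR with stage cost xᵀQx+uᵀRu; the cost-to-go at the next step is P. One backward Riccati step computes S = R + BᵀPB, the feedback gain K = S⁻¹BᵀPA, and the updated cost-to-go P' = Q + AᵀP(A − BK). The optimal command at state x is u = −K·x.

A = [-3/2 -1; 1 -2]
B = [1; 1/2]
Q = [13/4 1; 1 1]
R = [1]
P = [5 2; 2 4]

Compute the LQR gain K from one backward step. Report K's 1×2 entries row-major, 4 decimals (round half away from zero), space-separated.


-0.5556 -1.5556

BᵀP = [6.0000 4.0000]
S = R + BᵀPB = [1] + [8.0000] = [9.0000]
BᵀPA = [-5.0000 -14.0000]
K = S⁻¹·BᵀPA = [-0.5556 -1.5556]
A−BK = [-0.9444 0.5556; 1.2778 -1.2222]
AᵀP(A−BK) = [6.4722 -4.2778; -4.2778 7.2222]
P' = Q + AᵀP(A−BK) = [9.7222 -3.2778; -3.2778 8.2222]
tr(P') = 17.9444


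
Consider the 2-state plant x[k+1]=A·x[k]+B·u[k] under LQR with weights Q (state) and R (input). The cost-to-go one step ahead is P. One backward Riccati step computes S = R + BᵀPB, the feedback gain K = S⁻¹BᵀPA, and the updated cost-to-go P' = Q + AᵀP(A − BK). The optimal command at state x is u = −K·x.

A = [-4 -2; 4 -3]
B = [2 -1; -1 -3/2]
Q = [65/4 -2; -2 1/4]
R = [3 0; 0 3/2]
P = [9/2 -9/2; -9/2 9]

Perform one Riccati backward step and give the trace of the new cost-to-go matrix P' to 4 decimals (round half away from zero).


BᵀP = [13.5000 -18.0000; 2.2500 -9.0000]
S = R + BᵀPB = [3 0; 0 3/2] + [45.0000 13.5000; 13.5000 11.2500] = [48.0000 13.5000; 13.5000 12.7500]
BᵀPA = [-126.0000 27.0000; -45.0000 22.5000]
K = S⁻¹·BᵀPA = [-2.3246 0.0942; -1.0681 1.6649]
A−BK = [-0.4188 -0.5236; 0.0733 -0.4084]
AᵀP(A−BK) = [19.0366 -3.2042; -3.2042 4.9948]
P' = Q + AᵀP(A−BK) = [35.2866 -5.2042; -5.2042 5.2448]
tr(P') = 40.5314

40.5314


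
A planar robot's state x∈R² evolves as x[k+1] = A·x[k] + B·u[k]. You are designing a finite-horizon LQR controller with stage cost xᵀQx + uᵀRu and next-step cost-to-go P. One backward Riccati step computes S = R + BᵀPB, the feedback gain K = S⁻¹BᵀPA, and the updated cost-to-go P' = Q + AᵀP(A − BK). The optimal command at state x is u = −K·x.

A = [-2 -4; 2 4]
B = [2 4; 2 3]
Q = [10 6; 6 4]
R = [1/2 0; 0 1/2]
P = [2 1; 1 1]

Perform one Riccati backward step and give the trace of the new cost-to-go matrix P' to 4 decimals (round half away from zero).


28.0107

BᵀP = [6.0000 4.0000; 11.0000 7.0000]
S = R + BᵀPB = [1/2 0; 0 1/2] + [20.0000 36.0000; 36.0000 65.0000] = [20.5000 36.0000; 36.0000 65.5000]
BᵀPA = [-4.0000 -8.0000; -8.0000 -16.0000]
K = S⁻¹·BᵀPA = [0.5561 1.1123; -0.4278 -0.8556]
A−BK = [-1.4011 -2.8021; 2.1711 4.3422]
AᵀP(A−BK) = [2.8021 5.6043; 5.6043 11.2086]
P' = Q + AᵀP(A−BK) = [12.8021 11.6043; 11.6043 15.2086]
tr(P') = 28.0107


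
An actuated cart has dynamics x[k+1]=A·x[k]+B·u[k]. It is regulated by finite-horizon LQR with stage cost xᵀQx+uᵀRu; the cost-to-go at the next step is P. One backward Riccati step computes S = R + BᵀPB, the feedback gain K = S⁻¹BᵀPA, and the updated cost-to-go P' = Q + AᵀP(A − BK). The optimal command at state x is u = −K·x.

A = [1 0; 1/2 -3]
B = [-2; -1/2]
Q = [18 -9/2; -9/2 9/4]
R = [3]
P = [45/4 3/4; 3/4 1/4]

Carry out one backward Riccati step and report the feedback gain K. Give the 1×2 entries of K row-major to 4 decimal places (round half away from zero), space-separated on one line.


BᵀP = [-22.8750 -1.6250]
S = R + BᵀPB = [3] + [46.5625] = [49.5625]
BᵀPA = [-23.6875 4.8750]
K = S⁻¹·BᵀPA = [-0.4779 0.0984]
A−BK = [0.0441 0.1967; 0.2610 -2.9508]
AᵀP(A−BK) = [0.7415 -0.2951; -0.2951 1.7705]
P' = Q + AᵀP(A−BK) = [18.7415 -4.7951; -4.7951 4.0205]
tr(P') = 22.7620

-0.4779 0.0984


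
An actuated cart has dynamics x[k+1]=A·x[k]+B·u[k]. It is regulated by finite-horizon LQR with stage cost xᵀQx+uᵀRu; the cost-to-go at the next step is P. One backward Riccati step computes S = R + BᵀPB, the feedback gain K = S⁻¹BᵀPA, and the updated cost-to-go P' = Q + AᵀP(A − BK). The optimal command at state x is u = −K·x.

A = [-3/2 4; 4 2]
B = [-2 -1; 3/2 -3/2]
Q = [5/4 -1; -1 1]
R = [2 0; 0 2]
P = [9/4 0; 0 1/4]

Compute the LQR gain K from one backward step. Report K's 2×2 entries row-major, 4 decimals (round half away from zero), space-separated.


BᵀP = [-4.5000 0.3750; -2.2500 -0.3750]
S = R + BᵀPB = [2 0; 0 2] + [9.5625 3.9375; 3.9375 2.8125] = [11.5625 3.9375; 3.9375 4.8125]
BᵀPA = [8.2500 -17.2500; 1.8750 -9.7500]
K = S⁻¹·BᵀPA = [0.8052 -1.1117; -0.2692 -1.1164]
A−BK = [-0.1588 0.6602; 2.3885 1.9930]
AᵀP(A−BK) = [2.9245 -0.2351; -0.2351 6.9381]
P' = Q + AᵀP(A−BK) = [4.1745 -1.2351; -1.2351 7.9381]
tr(P') = 12.1126

0.8052 -1.1117 -0.2692 -1.1164


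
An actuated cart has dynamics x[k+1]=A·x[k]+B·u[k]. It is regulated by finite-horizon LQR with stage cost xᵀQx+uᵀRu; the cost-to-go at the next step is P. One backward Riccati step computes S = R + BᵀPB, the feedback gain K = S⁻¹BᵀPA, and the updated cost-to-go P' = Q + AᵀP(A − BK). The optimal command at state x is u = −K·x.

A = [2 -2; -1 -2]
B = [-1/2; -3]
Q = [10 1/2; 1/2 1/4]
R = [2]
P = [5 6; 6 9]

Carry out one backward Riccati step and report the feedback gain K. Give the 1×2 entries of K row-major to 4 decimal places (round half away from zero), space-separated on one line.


-0.1076 0.9878

BᵀP = [-20.5000 -30.0000]
S = R + BᵀPB = [2] + [100.2500] = [102.2500]
BᵀPA = [-11.0000 101.0000]
K = S⁻¹·BᵀPA = [-0.1076 0.9878]
A−BK = [1.9462 -1.5061; -1.3227 0.9633]
AᵀP(A−BK) = [3.8166 -3.1345; -3.1345 4.2347]
P' = Q + AᵀP(A−BK) = [13.8166 -2.6345; -2.6345 4.4847]
tr(P') = 18.3013


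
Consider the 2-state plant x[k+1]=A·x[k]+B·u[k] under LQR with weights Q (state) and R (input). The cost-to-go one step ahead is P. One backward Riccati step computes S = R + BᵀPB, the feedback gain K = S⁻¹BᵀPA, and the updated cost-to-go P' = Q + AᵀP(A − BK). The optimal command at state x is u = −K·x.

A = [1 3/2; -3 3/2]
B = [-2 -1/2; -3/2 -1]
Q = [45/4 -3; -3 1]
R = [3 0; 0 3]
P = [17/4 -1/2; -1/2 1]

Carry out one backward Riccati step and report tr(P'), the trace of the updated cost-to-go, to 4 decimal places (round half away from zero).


26.7477

BᵀP = [-7.7500 -0.5000; -1.6250 -0.7500]
S = R + BᵀPB = [3 0; 0 3] + [16.2500 4.3750; 4.3750 1.5625] = [19.2500 4.3750; 4.3750 4.5625]
BᵀPA = [-6.2500 -12.3750; 0.6250 -3.5625]
K = S⁻¹·BᵀPA = [-0.4550 -0.5951; 0.5732 -0.2102]
A−BK = [0.3767 0.2047; -3.1092 0.3972]
AᵀP(A−BK) = [13.0482 -0.2129; -0.2129 1.4495]
P' = Q + AᵀP(A−BK) = [24.2982 -3.2129; -3.2129 2.4495]
tr(P') = 26.7477


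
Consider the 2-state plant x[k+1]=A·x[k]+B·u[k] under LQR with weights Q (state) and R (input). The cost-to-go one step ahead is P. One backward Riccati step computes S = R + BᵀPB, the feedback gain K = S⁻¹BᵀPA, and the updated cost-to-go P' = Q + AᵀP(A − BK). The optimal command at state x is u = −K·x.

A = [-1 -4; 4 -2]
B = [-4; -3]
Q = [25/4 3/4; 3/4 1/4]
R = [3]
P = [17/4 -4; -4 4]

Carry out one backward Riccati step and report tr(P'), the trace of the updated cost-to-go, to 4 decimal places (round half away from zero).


BᵀP = [-5.0000 4.0000]
S = R + BᵀPB = [3] + [8.0000] = [11.0000]
BᵀPA = [21.0000 12.0000]
K = S⁻¹·BᵀPA = [1.9091 1.0909]
A−BK = [6.6364 0.3636; 9.7273 1.2727]
AᵀP(A−BK) = [60.1591 18.0909; 18.0909 6.9091]
P' = Q + AᵀP(A−BK) = [66.4091 18.8409; 18.8409 7.1591]
tr(P') = 73.5682

73.5682


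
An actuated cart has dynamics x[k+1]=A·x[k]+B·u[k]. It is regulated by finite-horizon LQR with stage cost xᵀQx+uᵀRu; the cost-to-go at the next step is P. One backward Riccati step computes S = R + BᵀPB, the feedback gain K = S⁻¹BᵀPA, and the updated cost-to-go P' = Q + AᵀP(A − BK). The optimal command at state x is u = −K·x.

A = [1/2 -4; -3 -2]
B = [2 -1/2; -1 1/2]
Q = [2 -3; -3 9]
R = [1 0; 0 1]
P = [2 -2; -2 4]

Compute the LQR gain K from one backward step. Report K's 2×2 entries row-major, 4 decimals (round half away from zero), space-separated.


BᵀP = [6.0000 -8.0000; -2.0000 3.0000]
S = R + BᵀPB = [1 0; 0 1] + [20.0000 -7.0000; -7.0000 2.5000] = [21.0000 -7.0000; -7.0000 3.5000]
BᵀPA = [27.0000 -8.0000; -10.0000 2.0000]
K = S⁻¹·BᵀPA = [1.0000 -0.5714; -0.8571 -0.5714]
A−BK = [-1.9286 -3.1429; -1.5714 -2.2857]
AᵀP(A−BK) = [6.9286 7.7143; 7.7143 12.5714]
P' = Q + AᵀP(A−BK) = [8.9286 4.7143; 4.7143 21.5714]
tr(P') = 30.5000

1.0000 -0.5714 -0.8571 -0.5714


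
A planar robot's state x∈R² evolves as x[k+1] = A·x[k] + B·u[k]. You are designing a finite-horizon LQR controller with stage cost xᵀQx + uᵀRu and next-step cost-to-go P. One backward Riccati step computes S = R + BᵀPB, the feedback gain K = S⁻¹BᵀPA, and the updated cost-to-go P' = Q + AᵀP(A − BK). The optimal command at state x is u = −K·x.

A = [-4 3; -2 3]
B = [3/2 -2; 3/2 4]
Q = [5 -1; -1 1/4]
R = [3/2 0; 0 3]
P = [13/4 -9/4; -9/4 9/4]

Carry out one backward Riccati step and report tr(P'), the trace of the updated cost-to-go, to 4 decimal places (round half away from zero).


BᵀP = [1.5000 0.0000; -15.5000 13.5000]
S = R + BᵀPB = [3/2 0; 0 3] + [2.2500 -3.0000; -3.0000 85.0000] = [3.7500 -3.0000; -3.0000 88.0000]
BᵀPA = [-6.0000 4.5000; 35.0000 -6.0000]
K = S⁻¹·BᵀPA = [-1.3178 1.1776; 0.3528 -0.0280]
A−BK = [-1.3178 1.1776; -1.4346 1.3458]
AᵀP(A−BK) = [4.7453 -3.9533; -3.9533 3.5327]
P' = Q + AᵀP(A−BK) = [9.7453 -4.9533; -4.9533 3.7827]
tr(P') = 13.5280

13.5280


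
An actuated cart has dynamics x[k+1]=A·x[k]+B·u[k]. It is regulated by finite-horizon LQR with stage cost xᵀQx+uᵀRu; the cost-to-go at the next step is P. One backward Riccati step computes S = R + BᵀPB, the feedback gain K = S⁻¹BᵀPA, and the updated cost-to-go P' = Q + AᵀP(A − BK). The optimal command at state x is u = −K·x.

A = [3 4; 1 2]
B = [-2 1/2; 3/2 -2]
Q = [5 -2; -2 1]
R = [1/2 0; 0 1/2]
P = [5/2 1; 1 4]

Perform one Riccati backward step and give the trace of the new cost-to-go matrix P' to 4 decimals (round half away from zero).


17.1879

BᵀP = [-3.5000 4.0000; -0.7500 -7.5000]
S = R + BᵀPB = [1/2 0; 0 1/2] + [13.0000 -9.7500; -9.7500 14.6250] = [13.5000 -9.7500; -9.7500 15.1250]
BᵀPA = [-6.5000 -6.0000; -9.7500 -18.0000]
K = S⁻¹·BᵀPA = [-1.7721 -2.4399; -1.7869 -2.7629]
A−BK = [0.3494 0.5017; 0.0842 0.1340]
AᵀP(A−BK) = [3.5590 5.2027; 5.2027 7.6289]
P' = Q + AᵀP(A−BK) = [8.5590 3.2027; 3.2027 8.6289]
tr(P') = 17.1879


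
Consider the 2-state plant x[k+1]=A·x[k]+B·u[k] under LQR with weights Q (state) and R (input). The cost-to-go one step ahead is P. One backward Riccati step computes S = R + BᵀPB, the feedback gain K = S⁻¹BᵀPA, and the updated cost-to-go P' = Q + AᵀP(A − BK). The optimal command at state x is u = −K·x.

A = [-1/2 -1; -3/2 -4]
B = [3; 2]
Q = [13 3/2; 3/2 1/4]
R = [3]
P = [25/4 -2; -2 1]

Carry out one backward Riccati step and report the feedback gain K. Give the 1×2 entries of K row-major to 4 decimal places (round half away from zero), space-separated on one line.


-0.0350 0.0318

BᵀP = [14.7500 -4.0000]
S = R + BᵀPB = [3] + [36.2500] = [39.2500]
BᵀPA = [-1.3750 1.2500]
K = S⁻¹·BᵀPA = [-0.0350 0.0318]
A−BK = [-0.3949 -1.0955; -1.4299 -4.0637]
AᵀP(A−BK) = [0.7643 2.1688; 2.1688 6.2102]
P' = Q + AᵀP(A−BK) = [13.7643 3.6688; 3.6688 6.4602]
tr(P') = 20.2245


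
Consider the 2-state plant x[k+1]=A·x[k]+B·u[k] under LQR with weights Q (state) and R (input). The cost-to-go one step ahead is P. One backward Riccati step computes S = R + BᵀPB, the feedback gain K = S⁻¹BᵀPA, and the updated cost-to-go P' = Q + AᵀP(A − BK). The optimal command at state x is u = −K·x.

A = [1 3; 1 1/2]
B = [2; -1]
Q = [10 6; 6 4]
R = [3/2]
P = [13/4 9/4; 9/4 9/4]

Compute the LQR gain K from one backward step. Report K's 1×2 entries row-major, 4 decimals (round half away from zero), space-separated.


BᵀP = [4.2500 2.2500]
S = R + BᵀPB = [3/2] + [6.2500] = [7.7500]
BᵀPA = [6.5000 13.8750]
K = S⁻¹·BᵀPA = [0.8387 1.7903]
A−BK = [-0.6774 -0.5806; 1.8387 2.2903]
AᵀP(A−BK) = [4.5484 7.1129; 7.1129 11.7218]
P' = Q + AᵀP(A−BK) = [14.5484 13.1129; 13.1129 15.7218]
tr(P') = 30.2702

0.8387 1.7903


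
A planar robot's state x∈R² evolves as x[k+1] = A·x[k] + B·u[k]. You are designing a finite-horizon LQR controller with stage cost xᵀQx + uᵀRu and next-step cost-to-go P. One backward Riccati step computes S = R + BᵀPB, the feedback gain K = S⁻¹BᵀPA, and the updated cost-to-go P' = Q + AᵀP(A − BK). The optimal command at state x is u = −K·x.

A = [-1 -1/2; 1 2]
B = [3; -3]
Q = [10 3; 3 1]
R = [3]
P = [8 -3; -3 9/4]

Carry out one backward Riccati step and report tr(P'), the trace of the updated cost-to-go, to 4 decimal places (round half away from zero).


12.8894

BᵀP = [33.0000 -15.7500]
S = R + BᵀPB = [3] + [146.2500] = [149.2500]
BᵀPA = [-48.7500 -48.0000]
K = S⁻¹·BᵀPA = [-0.3266 -0.3216]
A−BK = [-0.0201 0.4648; 0.0201 1.0352]
AᵀP(A−BK) = [0.3266 0.3216; 0.3216 1.5628]
P' = Q + AᵀP(A−BK) = [10.3266 3.3216; 3.3216 2.5628]
tr(P') = 12.8894


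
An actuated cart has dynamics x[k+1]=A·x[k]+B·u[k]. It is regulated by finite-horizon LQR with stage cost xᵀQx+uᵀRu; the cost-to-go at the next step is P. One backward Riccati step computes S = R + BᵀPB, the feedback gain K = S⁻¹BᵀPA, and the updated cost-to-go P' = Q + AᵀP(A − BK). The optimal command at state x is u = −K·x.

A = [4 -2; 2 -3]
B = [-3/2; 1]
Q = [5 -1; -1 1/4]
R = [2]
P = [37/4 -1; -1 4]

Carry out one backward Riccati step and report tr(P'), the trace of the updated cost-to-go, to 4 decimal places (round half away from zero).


129.4596

BᵀP = [-14.8750 5.5000]
S = R + BᵀPB = [2] + [27.8125] = [29.8125]
BᵀPA = [-48.5000 13.2500]
K = S⁻¹·BᵀPA = [-1.6268 0.4444]
A−BK = [1.5597 -1.3333; 3.6268 -3.4444]
AᵀP(A−BK) = [69.0985 -60.4444; -60.4444 55.1111]
P' = Q + AᵀP(A−BK) = [74.0985 -61.4444; -61.4444 55.3611]
tr(P') = 129.4596


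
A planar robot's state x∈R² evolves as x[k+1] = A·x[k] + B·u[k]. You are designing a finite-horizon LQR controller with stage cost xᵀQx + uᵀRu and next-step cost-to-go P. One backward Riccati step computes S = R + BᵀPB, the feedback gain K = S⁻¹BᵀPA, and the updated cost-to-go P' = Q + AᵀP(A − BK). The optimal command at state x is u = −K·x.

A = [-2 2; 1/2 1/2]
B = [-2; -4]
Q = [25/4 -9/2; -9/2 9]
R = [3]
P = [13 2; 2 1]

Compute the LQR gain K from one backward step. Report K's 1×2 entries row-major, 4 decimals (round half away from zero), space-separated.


BᵀP = [-34.0000 -8.0000]
S = R + BᵀPB = [3] + [100.0000] = [103.0000]
BᵀPA = [64.0000 -72.0000]
K = S⁻¹·BᵀPA = [0.6214 -0.6990]
A−BK = [-0.7573 0.6019; 2.9854 -2.2961]
AᵀP(A−BK) = [8.4830 -7.0121; -7.0121 5.9199]
P' = Q + AᵀP(A−BK) = [14.7330 -11.5121; -11.5121 14.9199]
tr(P') = 29.6529

0.6214 -0.6990


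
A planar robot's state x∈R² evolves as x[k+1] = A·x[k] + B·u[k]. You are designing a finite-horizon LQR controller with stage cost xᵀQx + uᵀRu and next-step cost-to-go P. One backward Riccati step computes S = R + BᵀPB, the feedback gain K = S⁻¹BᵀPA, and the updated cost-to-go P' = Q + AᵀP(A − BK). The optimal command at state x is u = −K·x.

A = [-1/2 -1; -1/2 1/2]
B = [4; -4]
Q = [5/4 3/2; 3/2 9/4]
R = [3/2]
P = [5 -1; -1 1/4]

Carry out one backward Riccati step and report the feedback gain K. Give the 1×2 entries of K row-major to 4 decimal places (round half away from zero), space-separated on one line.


BᵀP = [24.0000 -5.0000]
S = R + BᵀPB = [3/2] + [116.0000] = [117.5000]
BᵀPA = [-9.5000 -26.5000]
K = S⁻¹·BᵀPA = [-0.0809 -0.2255]
A−BK = [-0.1766 -0.0979; -0.8234 -0.4021]
AᵀP(A−BK) = [0.0444 0.0449; 0.0449 0.0859]
P' = Q + AᵀP(A−BK) = [1.2944 1.5449; 1.5449 2.3359]
tr(P') = 3.6303

-0.0809 -0.2255


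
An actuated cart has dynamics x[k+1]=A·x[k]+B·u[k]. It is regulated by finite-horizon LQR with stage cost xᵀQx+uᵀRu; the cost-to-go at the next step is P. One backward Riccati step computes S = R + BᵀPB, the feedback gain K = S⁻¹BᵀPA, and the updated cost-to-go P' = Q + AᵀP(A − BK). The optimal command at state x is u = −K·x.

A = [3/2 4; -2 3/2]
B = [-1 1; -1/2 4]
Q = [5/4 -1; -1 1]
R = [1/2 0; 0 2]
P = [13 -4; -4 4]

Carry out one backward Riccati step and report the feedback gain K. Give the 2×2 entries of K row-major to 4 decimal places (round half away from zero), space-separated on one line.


BᵀP = [-11.0000 2.0000; -3.0000 12.0000]
S = R + BᵀPB = [1/2 0; 0 2] + [10.0000 -3.0000; -3.0000 45.0000] = [10.5000 -3.0000; -3.0000 47.0000]
BᵀPA = [-20.5000 -41.0000; -28.5000 6.0000]
K = S⁻¹·BᵀPA = [-2.1651 -3.9401; -0.7446 -0.1238]
A−BK = [0.0795 0.1837; -0.1042 0.0253]
AᵀP(A−BK) = [3.6445 4.6976; 4.6976 8.1971]
P' = Q + AᵀP(A−BK) = [4.8945 3.6976; 3.6976 9.1971]
tr(P') = 14.0916

-2.1651 -3.9401 -0.7446 -0.1238


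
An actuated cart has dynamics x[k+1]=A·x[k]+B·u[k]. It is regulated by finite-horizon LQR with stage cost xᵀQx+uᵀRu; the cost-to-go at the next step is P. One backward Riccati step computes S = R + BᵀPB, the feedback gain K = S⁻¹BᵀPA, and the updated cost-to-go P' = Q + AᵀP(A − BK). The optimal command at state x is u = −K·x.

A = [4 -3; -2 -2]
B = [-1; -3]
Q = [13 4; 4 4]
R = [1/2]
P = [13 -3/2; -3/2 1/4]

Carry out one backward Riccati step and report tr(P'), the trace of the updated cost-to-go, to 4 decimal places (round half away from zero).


77.9630

BᵀP = [-8.5000 0.7500]
S = R + BᵀPB = [1/2] + [6.2500] = [6.7500]
BᵀPA = [-35.5000 24.0000]
K = S⁻¹·BᵀPA = [-5.2593 3.5556]
A−BK = [-1.2593 0.5556; -17.7778 8.6667]
AᵀP(A−BK) = [46.2963 -25.7778; -25.7778 14.6667]
P' = Q + AᵀP(A−BK) = [59.2963 -21.7778; -21.7778 18.6667]
tr(P') = 77.9630


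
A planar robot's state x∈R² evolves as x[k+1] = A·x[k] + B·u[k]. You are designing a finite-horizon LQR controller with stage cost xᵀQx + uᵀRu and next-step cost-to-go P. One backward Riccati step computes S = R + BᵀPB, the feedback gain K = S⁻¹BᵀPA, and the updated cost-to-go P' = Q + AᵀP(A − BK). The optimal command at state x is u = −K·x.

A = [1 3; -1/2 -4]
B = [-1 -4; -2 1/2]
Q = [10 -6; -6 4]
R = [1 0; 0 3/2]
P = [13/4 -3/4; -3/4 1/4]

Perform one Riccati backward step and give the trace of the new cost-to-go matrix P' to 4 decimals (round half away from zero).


16.2998

BᵀP = [-1.7500 0.2500; -13.3750 3.1250]
S = R + BᵀPB = [1 0; 0 3/2] + [1.2500 7.1250; 7.1250 55.0625] = [2.2500 7.1250; 7.1250 56.5625]
BᵀPA = [-1.8750 -6.2500; -14.9375 -52.6250]
K = S⁻¹·BᵀPA = [0.0049 0.2802; -0.2647 -0.9657]
A−BK = [-0.0539 -0.5825; -0.3578 -2.9567]
AᵀP(A−BK) = [0.1176 0.4755; 0.4755 2.1822]
P' = Q + AᵀP(A−BK) = [10.1176 -5.5245; -5.5245 6.1822]
tr(P') = 16.2998


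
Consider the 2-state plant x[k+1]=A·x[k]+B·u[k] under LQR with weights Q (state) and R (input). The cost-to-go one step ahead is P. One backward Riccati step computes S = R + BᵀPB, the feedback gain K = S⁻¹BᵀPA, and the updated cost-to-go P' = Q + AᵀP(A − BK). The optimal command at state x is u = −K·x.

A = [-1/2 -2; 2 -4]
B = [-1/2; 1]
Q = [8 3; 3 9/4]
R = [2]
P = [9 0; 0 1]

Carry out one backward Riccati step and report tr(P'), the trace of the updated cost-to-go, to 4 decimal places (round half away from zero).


BᵀP = [-4.5000 1.0000]
S = R + BᵀPB = [2] + [3.2500] = [5.2500]
BᵀPA = [4.2500 5.0000]
K = S⁻¹·BᵀPA = [0.8095 0.9524]
A−BK = [-0.0952 -1.5238; 1.1905 -4.9524]
AᵀP(A−BK) = [2.8095 -3.0476; -3.0476 47.2381]
P' = Q + AᵀP(A−BK) = [10.8095 -0.0476; -0.0476 49.4881]
tr(P') = 60.2976

60.2976


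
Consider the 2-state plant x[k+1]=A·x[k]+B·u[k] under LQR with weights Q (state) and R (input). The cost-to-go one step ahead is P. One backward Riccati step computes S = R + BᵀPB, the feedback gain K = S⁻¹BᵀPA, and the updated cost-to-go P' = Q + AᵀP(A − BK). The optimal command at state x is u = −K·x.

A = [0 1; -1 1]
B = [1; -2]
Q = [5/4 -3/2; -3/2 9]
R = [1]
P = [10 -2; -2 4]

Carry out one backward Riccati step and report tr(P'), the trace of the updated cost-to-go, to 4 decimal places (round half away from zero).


20.9357

BᵀP = [14.0000 -10.0000]
S = R + BᵀPB = [1] + [34.0000] = [35.0000]
BᵀPA = [10.0000 4.0000]
K = S⁻¹·BᵀPA = [0.2857 0.1143]
A−BK = [-0.2857 0.8857; -0.4286 1.2286]
AᵀP(A−BK) = [1.1429 -3.1429; -3.1429 9.5429]
P' = Q + AᵀP(A−BK) = [2.3929 -4.6429; -4.6429 18.5429]
tr(P') = 20.9357


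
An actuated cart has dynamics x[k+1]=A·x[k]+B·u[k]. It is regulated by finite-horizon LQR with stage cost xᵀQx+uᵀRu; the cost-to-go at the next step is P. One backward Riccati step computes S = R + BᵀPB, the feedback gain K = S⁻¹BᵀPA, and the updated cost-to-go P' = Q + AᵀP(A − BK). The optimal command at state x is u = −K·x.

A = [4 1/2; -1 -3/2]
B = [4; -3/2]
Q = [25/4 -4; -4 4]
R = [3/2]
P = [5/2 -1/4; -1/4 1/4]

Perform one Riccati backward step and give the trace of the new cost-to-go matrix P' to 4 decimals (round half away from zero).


BᵀP = [10.3750 -1.3750]
S = R + BᵀPB = [3/2] + [43.5625] = [45.0625]
BᵀPA = [42.8750 7.2500]
K = S⁻¹·BᵀPA = [0.9515 0.1609]
A−BK = [0.1942 -0.1436; 0.4272 -1.2587]
AᵀP(A−BK) = [1.4563 0.1019; 0.1019 0.3961]
P' = Q + AᵀP(A−BK) = [7.7063 -3.8981; -3.8981 4.3961]
tr(P') = 12.1024

12.1024


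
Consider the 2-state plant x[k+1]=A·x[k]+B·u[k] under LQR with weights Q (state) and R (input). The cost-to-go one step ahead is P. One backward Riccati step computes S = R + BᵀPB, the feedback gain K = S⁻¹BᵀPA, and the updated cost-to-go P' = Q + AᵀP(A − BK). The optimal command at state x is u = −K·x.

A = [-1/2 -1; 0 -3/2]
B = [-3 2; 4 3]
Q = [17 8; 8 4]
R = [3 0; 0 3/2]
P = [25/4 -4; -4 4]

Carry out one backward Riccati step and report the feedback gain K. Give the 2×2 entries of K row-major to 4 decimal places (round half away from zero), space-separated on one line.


0.0861 -0.0037 -0.1033 -0.4446

BᵀP = [-34.7500 28.0000; 0.5000 4.0000]
S = R + BᵀPB = [3 0; 0 3/2] + [216.2500 14.5000; 14.5000 13.0000] = [219.2500 14.5000; 14.5000 14.5000]
BᵀPA = [17.3750 -7.2500; -0.2500 -6.5000]
K = S⁻¹·BᵀPA = [0.0861 -0.0037; -0.1033 -0.4446]
A−BK = [-0.0351 -0.1218; -0.0344 -0.1515]
AᵀP(A−BK) = [0.0410 0.0775; 0.0775 0.3335]
P' = Q + AᵀP(A−BK) = [17.0410 8.0775; 8.0775 4.3335]
tr(P') = 21.3745


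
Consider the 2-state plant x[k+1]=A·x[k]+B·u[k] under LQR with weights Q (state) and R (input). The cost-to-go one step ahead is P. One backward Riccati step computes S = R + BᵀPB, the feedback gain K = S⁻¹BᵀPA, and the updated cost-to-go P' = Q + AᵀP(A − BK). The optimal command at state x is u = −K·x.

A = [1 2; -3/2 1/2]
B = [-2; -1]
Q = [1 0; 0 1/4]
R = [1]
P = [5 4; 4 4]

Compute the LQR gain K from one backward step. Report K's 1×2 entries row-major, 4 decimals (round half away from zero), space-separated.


BᵀP = [-14.0000 -12.0000]
S = R + BᵀPB = [1] + [40.0000] = [41.0000]
BᵀPA = [4.0000 -34.0000]
K = S⁻¹·BᵀPA = [0.0976 -0.8293]
A−BK = [1.1951 0.3415; -1.4024 -0.3293]
AᵀP(A−BK) = [1.6098 0.3171; 0.3171 0.8049]
P' = Q + AᵀP(A−BK) = [2.6098 0.3171; 0.3171 1.0549]
tr(P') = 3.6646

0.0976 -0.8293


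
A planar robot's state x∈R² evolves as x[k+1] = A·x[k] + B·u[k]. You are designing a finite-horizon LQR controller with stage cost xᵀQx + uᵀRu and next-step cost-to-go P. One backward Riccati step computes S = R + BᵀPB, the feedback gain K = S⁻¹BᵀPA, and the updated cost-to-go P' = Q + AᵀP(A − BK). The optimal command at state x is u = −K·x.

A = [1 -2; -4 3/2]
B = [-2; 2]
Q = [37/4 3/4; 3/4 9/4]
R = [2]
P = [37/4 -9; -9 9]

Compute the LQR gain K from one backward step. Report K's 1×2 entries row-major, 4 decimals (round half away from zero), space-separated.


BᵀP = [-36.5000 36.0000]
S = R + BᵀPB = [2] + [145.0000] = [147.0000]
BᵀPA = [-180.5000 127.0000]
K = S⁻¹·BᵀPA = [-1.2279 0.8639]
A−BK = [-1.4558 -0.2721; -1.5442 -0.2279]
AᵀP(A−BK) = [3.6156 -2.0578; -2.0578 1.5289]
P' = Q + AᵀP(A−BK) = [12.8656 -1.3078; -1.3078 3.7789]
tr(P') = 16.6446

-1.2279 0.8639
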